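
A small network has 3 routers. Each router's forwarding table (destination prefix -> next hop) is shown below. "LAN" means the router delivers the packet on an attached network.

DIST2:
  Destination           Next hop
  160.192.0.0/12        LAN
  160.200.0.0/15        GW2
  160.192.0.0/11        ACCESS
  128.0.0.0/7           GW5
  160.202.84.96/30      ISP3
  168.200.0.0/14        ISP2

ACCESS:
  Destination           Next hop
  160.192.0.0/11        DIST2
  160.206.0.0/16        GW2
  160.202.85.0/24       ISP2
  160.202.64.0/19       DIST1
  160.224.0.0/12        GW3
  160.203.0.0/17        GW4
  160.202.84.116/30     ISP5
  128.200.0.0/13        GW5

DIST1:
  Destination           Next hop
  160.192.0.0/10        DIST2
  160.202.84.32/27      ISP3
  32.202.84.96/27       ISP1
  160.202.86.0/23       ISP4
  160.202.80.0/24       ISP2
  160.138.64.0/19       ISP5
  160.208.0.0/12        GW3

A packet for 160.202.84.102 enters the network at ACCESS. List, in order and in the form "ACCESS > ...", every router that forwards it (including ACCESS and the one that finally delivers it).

At ACCESS: longest match for 160.202.84.102 is 160.202.64.0/19 -> DIST1
At DIST1: longest match for 160.202.84.102 is 160.192.0.0/10 -> DIST2
At DIST2: longest match for 160.202.84.102 is 160.192.0.0/12 -> LAN

ACCESS > DIST1 > DIST2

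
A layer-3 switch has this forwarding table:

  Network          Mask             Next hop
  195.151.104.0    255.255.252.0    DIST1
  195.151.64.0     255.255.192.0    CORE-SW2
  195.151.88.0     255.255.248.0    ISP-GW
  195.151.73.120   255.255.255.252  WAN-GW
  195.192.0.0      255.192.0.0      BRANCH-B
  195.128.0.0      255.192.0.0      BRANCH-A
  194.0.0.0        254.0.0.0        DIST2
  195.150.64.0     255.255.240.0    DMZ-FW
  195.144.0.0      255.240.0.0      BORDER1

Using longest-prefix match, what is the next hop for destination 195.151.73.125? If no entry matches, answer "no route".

Routes whose prefix contains 195.151.73.125:
  194.0.0.0/7 (194.0.0.0 - 195.255.255.255) -> DIST2
  195.128.0.0/10 (195.128.0.0 - 195.191.255.255) -> BRANCH-A
  195.144.0.0/12 (195.144.0.0 - 195.159.255.255) -> BORDER1
  195.151.64.0/18 (195.151.64.0 - 195.151.127.255) -> CORE-SW2
More-specific entries that do NOT match:
  195.151.73.120/30 (195.151.73.120 - 195.151.73.123) does not contain 195.151.73.125
  195.151.104.0/22 (195.151.104.0 - 195.151.107.255) does not contain 195.151.73.125
  195.151.88.0/21 (195.151.88.0 - 195.151.95.255) does not contain 195.151.73.125
  195.150.64.0/20 (195.150.64.0 - 195.150.79.255) does not contain 195.151.73.125
Longest matching prefix is /18 -> next hop CORE-SW2.

CORE-SW2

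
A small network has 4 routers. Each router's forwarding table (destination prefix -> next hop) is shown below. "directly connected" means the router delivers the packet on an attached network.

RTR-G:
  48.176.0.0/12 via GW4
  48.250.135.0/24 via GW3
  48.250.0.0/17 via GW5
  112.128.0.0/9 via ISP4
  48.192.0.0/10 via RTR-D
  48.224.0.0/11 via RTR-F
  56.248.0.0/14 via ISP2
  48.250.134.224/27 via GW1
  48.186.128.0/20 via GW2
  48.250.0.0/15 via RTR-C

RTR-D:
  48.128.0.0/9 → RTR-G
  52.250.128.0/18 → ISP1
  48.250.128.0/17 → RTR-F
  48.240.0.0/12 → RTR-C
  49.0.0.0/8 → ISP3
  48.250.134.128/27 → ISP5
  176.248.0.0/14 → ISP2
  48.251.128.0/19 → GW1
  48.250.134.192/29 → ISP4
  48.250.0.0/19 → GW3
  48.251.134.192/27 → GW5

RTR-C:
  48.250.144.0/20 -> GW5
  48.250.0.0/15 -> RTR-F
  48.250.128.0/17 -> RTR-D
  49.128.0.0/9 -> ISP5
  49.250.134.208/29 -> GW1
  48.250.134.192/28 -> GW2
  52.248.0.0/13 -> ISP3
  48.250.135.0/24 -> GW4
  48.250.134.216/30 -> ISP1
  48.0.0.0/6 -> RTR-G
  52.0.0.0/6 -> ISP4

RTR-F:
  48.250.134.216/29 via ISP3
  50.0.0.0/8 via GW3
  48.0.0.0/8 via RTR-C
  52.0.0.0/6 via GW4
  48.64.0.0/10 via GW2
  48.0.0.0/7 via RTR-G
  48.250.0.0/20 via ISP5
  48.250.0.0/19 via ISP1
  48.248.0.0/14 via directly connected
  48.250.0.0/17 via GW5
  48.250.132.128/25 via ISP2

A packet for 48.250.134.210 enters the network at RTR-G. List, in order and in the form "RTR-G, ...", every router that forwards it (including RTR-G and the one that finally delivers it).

RTR-G, RTR-C, RTR-D, RTR-F

At RTR-G: longest match for 48.250.134.210 is 48.250.0.0/15 -> RTR-C
At RTR-C: longest match for 48.250.134.210 is 48.250.128.0/17 -> RTR-D
At RTR-D: longest match for 48.250.134.210 is 48.250.128.0/17 -> RTR-F
At RTR-F: longest match for 48.250.134.210 is 48.248.0.0/14 -> directly connected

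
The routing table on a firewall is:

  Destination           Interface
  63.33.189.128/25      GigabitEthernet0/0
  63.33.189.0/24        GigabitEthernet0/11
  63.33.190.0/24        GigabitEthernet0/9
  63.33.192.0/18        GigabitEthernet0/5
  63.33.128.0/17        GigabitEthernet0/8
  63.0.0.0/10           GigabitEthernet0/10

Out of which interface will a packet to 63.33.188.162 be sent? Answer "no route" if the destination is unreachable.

GigabitEthernet0/8

Routes whose prefix contains 63.33.188.162:
  63.0.0.0/10 (63.0.0.0 - 63.63.255.255) -> GigabitEthernet0/10
  63.33.128.0/17 (63.33.128.0 - 63.33.255.255) -> GigabitEthernet0/8
More-specific entries that do NOT match:
  63.33.189.128/25 (63.33.189.128 - 63.33.189.255) does not contain 63.33.188.162
  63.33.189.0/24 (63.33.189.0 - 63.33.189.255) does not contain 63.33.188.162
  63.33.190.0/24 (63.33.190.0 - 63.33.190.255) does not contain 63.33.188.162
  63.33.192.0/18 (63.33.192.0 - 63.33.255.255) does not contain 63.33.188.162
Longest matching prefix is /17 -> interface GigabitEthernet0/8.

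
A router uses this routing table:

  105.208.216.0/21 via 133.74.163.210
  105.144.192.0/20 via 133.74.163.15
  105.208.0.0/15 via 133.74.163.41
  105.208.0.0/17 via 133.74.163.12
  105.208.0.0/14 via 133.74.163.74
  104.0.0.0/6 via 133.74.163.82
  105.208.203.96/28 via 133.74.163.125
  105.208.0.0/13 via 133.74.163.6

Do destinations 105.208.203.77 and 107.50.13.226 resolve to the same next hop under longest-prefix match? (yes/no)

105.208.203.77: longest match 105.208.0.0/15 -> 133.74.163.41
107.50.13.226: longest match 104.0.0.0/6 -> 133.74.163.82

no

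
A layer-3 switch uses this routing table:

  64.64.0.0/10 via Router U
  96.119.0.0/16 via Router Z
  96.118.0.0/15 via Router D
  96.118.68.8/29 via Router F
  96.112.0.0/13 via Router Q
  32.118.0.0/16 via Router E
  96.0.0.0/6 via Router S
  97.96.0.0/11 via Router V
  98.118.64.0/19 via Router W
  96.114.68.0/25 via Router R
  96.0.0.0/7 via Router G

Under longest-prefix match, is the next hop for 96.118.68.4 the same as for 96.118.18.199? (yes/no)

yes

96.118.68.4: longest match 96.118.0.0/15 -> Router D
96.118.18.199: longest match 96.118.0.0/15 -> Router D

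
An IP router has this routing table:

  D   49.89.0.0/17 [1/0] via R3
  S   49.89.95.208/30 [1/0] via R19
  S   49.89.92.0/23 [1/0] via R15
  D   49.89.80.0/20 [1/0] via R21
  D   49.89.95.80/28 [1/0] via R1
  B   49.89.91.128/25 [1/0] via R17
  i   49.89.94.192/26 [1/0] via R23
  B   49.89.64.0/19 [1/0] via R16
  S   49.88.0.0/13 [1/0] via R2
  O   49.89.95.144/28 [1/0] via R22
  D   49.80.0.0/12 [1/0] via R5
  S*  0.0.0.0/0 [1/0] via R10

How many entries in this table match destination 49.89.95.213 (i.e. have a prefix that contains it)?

6

Prefixes containing 49.89.95.213:
  0.0.0.0/0 (default, matches everything)
  49.80.0.0/12 (49.80.0.0 - 49.95.255.255)
  49.88.0.0/13 (49.88.0.0 - 49.95.255.255)
  49.89.0.0/17 (49.89.0.0 - 49.89.127.255)
  49.89.64.0/19 (49.89.64.0 - 49.89.95.255)
  49.89.80.0/20 (49.89.80.0 - 49.89.95.255)
Total matching entries: 6.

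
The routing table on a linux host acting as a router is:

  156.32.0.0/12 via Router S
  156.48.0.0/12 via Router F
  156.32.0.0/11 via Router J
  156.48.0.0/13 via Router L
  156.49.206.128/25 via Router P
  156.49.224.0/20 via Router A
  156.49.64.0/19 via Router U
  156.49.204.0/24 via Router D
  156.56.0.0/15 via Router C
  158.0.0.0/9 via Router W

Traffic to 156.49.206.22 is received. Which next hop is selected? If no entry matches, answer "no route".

Router L

Routes whose prefix contains 156.49.206.22:
  156.32.0.0/11 (156.32.0.0 - 156.63.255.255) -> Router J
  156.48.0.0/12 (156.48.0.0 - 156.63.255.255) -> Router F
  156.48.0.0/13 (156.48.0.0 - 156.55.255.255) -> Router L
More-specific entries that do NOT match:
  156.49.206.128/25 (156.49.206.128 - 156.49.206.255) does not contain 156.49.206.22
  156.49.204.0/24 (156.49.204.0 - 156.49.204.255) does not contain 156.49.206.22
  156.49.224.0/20 (156.49.224.0 - 156.49.239.255) does not contain 156.49.206.22
  156.49.64.0/19 (156.49.64.0 - 156.49.95.255) does not contain 156.49.206.22
  156.56.0.0/15 (156.56.0.0 - 156.57.255.255) does not contain 156.49.206.22
Longest matching prefix is /13 -> next hop Router L.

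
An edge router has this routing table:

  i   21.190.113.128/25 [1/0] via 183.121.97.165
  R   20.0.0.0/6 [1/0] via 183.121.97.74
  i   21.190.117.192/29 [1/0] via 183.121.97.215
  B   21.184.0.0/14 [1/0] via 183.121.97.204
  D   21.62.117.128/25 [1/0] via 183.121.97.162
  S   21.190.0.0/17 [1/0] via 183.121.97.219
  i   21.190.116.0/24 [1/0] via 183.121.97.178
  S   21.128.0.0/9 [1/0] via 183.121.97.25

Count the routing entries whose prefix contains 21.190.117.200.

Prefixes containing 21.190.117.200:
  20.0.0.0/6 (20.0.0.0 - 23.255.255.255)
  21.128.0.0/9 (21.128.0.0 - 21.255.255.255)
  21.190.0.0/17 (21.190.0.0 - 21.190.127.255)
Total matching entries: 3.

3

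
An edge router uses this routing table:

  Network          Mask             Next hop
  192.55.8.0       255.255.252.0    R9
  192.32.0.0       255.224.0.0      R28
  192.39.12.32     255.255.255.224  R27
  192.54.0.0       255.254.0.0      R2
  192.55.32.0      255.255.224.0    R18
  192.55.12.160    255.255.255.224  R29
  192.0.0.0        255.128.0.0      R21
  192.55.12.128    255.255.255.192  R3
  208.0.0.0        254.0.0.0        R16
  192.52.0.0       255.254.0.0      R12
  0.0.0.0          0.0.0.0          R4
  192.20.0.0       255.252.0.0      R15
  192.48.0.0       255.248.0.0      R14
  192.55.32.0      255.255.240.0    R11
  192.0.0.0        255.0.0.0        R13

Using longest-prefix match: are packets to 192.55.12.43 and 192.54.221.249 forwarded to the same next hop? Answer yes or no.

192.55.12.43: longest match 192.54.0.0/15 -> R2
192.54.221.249: longest match 192.54.0.0/15 -> R2

yes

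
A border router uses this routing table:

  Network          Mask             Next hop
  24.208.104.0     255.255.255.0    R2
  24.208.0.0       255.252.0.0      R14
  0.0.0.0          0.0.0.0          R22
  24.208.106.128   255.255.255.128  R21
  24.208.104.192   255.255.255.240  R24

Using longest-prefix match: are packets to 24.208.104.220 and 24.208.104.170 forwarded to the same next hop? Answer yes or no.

24.208.104.220: longest match 24.208.104.0/24 -> R2
24.208.104.170: longest match 24.208.104.0/24 -> R2

yes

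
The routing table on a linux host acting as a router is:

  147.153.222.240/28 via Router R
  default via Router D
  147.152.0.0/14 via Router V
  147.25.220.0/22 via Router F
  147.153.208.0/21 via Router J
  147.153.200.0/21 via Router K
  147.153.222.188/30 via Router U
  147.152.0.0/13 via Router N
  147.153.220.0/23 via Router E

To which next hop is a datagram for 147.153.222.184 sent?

Router V

Routes whose prefix contains 147.153.222.184:
  0.0.0.0/0 (default, matches everything) -> Router D
  147.152.0.0/13 (147.152.0.0 - 147.159.255.255) -> Router N
  147.152.0.0/14 (147.152.0.0 - 147.155.255.255) -> Router V
More-specific entries that do NOT match:
  147.153.222.188/30 (147.153.222.188 - 147.153.222.191) does not contain 147.153.222.184
  147.153.222.240/28 (147.153.222.240 - 147.153.222.255) does not contain 147.153.222.184
  147.153.220.0/23 (147.153.220.0 - 147.153.221.255) does not contain 147.153.222.184
  147.25.220.0/22 (147.25.220.0 - 147.25.223.255) does not contain 147.153.222.184
  147.153.208.0/21 (147.153.208.0 - 147.153.215.255) does not contain 147.153.222.184
  147.153.200.0/21 (147.153.200.0 - 147.153.207.255) does not contain 147.153.222.184
Longest matching prefix is /14 -> next hop Router V.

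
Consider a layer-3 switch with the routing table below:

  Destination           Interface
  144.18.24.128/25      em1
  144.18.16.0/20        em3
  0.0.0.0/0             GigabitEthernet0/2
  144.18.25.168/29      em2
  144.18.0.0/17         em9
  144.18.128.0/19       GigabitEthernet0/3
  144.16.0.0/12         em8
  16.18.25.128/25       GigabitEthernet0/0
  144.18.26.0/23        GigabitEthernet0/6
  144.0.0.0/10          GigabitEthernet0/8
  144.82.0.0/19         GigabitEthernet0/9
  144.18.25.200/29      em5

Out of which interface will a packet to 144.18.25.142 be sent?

em3

Routes whose prefix contains 144.18.25.142:
  0.0.0.0/0 (default, matches everything) -> GigabitEthernet0/2
  144.0.0.0/10 (144.0.0.0 - 144.63.255.255) -> GigabitEthernet0/8
  144.16.0.0/12 (144.16.0.0 - 144.31.255.255) -> em8
  144.18.0.0/17 (144.18.0.0 - 144.18.127.255) -> em9
  144.18.16.0/20 (144.18.16.0 - 144.18.31.255) -> em3
More-specific entries that do NOT match:
  144.18.25.168/29 (144.18.25.168 - 144.18.25.175) does not contain 144.18.25.142
  144.18.25.200/29 (144.18.25.200 - 144.18.25.207) does not contain 144.18.25.142
  144.18.24.128/25 (144.18.24.128 - 144.18.24.255) does not contain 144.18.25.142
  16.18.25.128/25 (16.18.25.128 - 16.18.25.255) does not contain 144.18.25.142
  144.18.26.0/23 (144.18.26.0 - 144.18.27.255) does not contain 144.18.25.142
Longest matching prefix is /20 -> interface em3.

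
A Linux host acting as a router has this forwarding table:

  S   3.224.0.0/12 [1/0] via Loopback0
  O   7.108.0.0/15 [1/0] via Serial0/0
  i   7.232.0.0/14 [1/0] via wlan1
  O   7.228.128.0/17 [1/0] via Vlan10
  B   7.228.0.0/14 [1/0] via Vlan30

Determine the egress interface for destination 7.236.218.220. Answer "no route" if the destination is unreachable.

No entry's prefix contains 7.236.218.220; there is no default route.

no route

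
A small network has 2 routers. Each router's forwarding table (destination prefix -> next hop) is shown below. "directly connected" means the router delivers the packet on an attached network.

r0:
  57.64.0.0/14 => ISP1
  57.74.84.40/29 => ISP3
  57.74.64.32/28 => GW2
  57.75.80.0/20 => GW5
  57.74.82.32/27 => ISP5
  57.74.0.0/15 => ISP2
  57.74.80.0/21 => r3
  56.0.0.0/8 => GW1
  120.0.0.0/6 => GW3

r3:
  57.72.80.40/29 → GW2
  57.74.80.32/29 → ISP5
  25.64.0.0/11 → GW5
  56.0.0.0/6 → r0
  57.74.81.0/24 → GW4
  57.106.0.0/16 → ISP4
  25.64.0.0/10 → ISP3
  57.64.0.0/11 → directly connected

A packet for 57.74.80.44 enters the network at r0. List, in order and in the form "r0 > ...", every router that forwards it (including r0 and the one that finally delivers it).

r0 > r3

At r0: longest match for 57.74.80.44 is 57.74.80.0/21 -> r3
At r3: longest match for 57.74.80.44 is 57.64.0.0/11 -> directly connected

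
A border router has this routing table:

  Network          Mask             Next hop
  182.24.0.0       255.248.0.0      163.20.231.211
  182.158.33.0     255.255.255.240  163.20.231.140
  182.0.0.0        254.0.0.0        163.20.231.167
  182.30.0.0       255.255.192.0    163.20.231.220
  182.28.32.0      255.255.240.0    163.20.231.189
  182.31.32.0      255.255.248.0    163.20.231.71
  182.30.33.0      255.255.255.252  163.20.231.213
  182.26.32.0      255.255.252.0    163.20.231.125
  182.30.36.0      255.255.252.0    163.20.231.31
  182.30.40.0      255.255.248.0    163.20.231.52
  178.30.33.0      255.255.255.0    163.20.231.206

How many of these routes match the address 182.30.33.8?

Prefixes containing 182.30.33.8:
  182.0.0.0/7 (182.0.0.0 - 183.255.255.255)
  182.24.0.0/13 (182.24.0.0 - 182.31.255.255)
  182.30.0.0/18 (182.30.0.0 - 182.30.63.255)
Total matching entries: 3.

3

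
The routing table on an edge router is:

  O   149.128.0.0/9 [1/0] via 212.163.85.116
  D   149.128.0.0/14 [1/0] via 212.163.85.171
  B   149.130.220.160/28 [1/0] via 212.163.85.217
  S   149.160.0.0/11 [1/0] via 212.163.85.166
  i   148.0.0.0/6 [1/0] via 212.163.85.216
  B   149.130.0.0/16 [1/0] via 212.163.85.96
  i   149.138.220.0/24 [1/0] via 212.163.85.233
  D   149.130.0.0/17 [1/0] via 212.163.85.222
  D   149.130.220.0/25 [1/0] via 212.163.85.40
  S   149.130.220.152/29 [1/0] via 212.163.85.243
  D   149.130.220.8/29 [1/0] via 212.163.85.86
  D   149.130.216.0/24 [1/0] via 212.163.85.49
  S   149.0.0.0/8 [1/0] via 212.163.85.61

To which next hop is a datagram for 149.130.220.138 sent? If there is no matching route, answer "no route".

212.163.85.96

Routes whose prefix contains 149.130.220.138:
  148.0.0.0/6 (148.0.0.0 - 151.255.255.255) -> 212.163.85.216
  149.0.0.0/8 (149.0.0.0 - 149.255.255.255) -> 212.163.85.61
  149.128.0.0/9 (149.128.0.0 - 149.255.255.255) -> 212.163.85.116
  149.128.0.0/14 (149.128.0.0 - 149.131.255.255) -> 212.163.85.171
  149.130.0.0/16 (149.130.0.0 - 149.130.255.255) -> 212.163.85.96
More-specific entries that do NOT match:
  149.130.220.152/29 (149.130.220.152 - 149.130.220.159) does not contain 149.130.220.138
  149.130.220.8/29 (149.130.220.8 - 149.130.220.15) does not contain 149.130.220.138
  149.130.220.160/28 (149.130.220.160 - 149.130.220.175) does not contain 149.130.220.138
  149.130.220.0/25 (149.130.220.0 - 149.130.220.127) does not contain 149.130.220.138
  149.138.220.0/24 (149.138.220.0 - 149.138.220.255) does not contain 149.130.220.138
  149.130.216.0/24 (149.130.216.0 - 149.130.216.255) does not contain 149.130.220.138
  149.130.0.0/17 (149.130.0.0 - 149.130.127.255) does not contain 149.130.220.138
Longest matching prefix is /16 -> next hop 212.163.85.96.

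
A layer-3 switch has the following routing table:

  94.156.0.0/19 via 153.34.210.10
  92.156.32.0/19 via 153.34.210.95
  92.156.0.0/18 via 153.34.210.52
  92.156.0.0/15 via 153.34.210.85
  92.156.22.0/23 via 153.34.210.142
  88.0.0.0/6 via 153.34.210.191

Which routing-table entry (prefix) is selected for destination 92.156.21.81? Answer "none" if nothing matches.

92.156.0.0/18

Entries matching 92.156.21.81:
  92.156.0.0/15 (92.156.0.0 - 92.157.255.255)
  92.156.0.0/18 (92.156.0.0 - 92.156.63.255)
Most specific is 92.156.0.0/18.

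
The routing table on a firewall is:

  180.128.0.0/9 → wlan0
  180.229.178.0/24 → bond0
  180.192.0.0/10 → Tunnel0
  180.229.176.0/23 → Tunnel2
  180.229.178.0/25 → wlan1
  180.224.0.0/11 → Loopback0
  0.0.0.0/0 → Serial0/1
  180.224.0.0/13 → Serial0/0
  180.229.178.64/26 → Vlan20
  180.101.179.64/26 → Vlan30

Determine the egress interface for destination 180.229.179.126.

Routes whose prefix contains 180.229.179.126:
  0.0.0.0/0 (default, matches everything) -> Serial0/1
  180.128.0.0/9 (180.128.0.0 - 180.255.255.255) -> wlan0
  180.192.0.0/10 (180.192.0.0 - 180.255.255.255) -> Tunnel0
  180.224.0.0/11 (180.224.0.0 - 180.255.255.255) -> Loopback0
  180.224.0.0/13 (180.224.0.0 - 180.231.255.255) -> Serial0/0
More-specific entries that do NOT match:
  180.229.178.64/26 (180.229.178.64 - 180.229.178.127) does not contain 180.229.179.126
  180.101.179.64/26 (180.101.179.64 - 180.101.179.127) does not contain 180.229.179.126
  180.229.178.0/25 (180.229.178.0 - 180.229.178.127) does not contain 180.229.179.126
  180.229.178.0/24 (180.229.178.0 - 180.229.178.255) does not contain 180.229.179.126
  180.229.176.0/23 (180.229.176.0 - 180.229.177.255) does not contain 180.229.179.126
Longest matching prefix is /13 -> interface Serial0/0.

Serial0/0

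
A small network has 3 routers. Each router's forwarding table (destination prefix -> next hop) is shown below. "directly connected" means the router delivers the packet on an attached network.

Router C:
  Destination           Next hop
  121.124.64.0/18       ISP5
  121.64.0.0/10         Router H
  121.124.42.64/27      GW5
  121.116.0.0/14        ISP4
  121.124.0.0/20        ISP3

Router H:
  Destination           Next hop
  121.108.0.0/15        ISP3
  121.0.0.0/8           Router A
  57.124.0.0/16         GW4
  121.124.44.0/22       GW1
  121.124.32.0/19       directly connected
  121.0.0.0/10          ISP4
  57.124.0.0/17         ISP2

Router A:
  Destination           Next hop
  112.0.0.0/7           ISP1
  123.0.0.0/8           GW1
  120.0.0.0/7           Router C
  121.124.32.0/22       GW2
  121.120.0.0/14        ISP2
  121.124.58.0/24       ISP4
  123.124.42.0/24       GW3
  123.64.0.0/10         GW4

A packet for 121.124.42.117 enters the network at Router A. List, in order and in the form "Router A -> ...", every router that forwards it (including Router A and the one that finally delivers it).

At Router A: longest match for 121.124.42.117 is 120.0.0.0/7 -> Router C
At Router C: longest match for 121.124.42.117 is 121.64.0.0/10 -> Router H
At Router H: longest match for 121.124.42.117 is 121.124.32.0/19 -> directly connected

Router A -> Router C -> Router H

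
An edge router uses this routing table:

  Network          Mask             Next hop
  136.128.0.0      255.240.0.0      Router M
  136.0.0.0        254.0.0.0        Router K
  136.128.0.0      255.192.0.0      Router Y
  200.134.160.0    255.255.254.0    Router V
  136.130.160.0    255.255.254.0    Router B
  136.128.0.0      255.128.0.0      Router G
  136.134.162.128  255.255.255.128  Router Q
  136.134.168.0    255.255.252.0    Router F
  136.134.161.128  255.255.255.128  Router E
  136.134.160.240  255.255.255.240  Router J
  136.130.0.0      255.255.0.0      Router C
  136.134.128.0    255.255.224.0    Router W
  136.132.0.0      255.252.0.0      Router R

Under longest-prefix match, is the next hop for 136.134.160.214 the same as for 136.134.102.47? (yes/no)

yes

136.134.160.214: longest match 136.132.0.0/14 -> Router R
136.134.102.47: longest match 136.132.0.0/14 -> Router R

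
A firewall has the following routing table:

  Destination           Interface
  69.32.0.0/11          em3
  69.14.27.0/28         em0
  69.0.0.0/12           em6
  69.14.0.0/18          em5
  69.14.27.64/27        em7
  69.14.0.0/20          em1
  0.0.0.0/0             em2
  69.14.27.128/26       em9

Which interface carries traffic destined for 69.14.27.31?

Routes whose prefix contains 69.14.27.31:
  0.0.0.0/0 (default, matches everything) -> em2
  69.0.0.0/12 (69.0.0.0 - 69.15.255.255) -> em6
  69.14.0.0/18 (69.14.0.0 - 69.14.63.255) -> em5
More-specific entries that do NOT match:
  69.14.27.0/28 (69.14.27.0 - 69.14.27.15) does not contain 69.14.27.31
  69.14.27.64/27 (69.14.27.64 - 69.14.27.95) does not contain 69.14.27.31
  69.14.27.128/26 (69.14.27.128 - 69.14.27.191) does not contain 69.14.27.31
  69.14.0.0/20 (69.14.0.0 - 69.14.15.255) does not contain 69.14.27.31
Longest matching prefix is /18 -> interface em5.

em5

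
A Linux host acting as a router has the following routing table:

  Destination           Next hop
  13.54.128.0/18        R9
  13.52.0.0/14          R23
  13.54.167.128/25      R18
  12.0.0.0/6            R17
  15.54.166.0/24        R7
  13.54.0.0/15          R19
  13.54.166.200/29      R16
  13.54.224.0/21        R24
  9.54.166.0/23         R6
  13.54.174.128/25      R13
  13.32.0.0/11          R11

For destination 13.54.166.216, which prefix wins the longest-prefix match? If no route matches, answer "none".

Entries matching 13.54.166.216:
  12.0.0.0/6 (12.0.0.0 - 15.255.255.255)
  13.32.0.0/11 (13.32.0.0 - 13.63.255.255)
  13.52.0.0/14 (13.52.0.0 - 13.55.255.255)
  13.54.0.0/15 (13.54.0.0 - 13.55.255.255)
  13.54.128.0/18 (13.54.128.0 - 13.54.191.255)
Most specific is 13.54.128.0/18.

13.54.128.0/18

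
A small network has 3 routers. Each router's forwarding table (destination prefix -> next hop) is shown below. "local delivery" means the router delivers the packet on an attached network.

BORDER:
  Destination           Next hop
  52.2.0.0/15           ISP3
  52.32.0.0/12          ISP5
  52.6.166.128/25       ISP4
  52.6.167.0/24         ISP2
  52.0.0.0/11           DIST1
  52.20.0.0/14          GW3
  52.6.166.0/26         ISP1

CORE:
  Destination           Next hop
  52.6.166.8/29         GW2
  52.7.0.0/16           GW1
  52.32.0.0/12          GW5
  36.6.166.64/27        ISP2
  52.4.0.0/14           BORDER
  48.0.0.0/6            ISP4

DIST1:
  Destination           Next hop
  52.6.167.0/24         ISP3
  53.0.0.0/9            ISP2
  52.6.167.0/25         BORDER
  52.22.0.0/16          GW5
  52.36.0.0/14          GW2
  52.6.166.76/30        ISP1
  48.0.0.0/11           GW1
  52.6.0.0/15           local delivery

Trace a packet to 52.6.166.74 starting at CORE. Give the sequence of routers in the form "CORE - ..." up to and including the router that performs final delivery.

At CORE: longest match for 52.6.166.74 is 52.4.0.0/14 -> BORDER
At BORDER: longest match for 52.6.166.74 is 52.0.0.0/11 -> DIST1
At DIST1: longest match for 52.6.166.74 is 52.6.0.0/15 -> local delivery

CORE - BORDER - DIST1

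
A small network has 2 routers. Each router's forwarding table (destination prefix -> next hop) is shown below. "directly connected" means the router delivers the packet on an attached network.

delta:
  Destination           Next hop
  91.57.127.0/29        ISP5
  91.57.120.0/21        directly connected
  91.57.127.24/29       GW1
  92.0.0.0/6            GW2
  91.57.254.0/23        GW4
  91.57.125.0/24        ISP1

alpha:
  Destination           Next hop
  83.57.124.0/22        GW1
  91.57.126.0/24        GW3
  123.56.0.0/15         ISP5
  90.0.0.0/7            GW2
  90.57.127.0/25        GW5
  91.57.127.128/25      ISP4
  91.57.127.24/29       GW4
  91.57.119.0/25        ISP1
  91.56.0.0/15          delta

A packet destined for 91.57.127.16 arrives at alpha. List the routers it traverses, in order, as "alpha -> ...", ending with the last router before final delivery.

alpha -> delta

At alpha: longest match for 91.57.127.16 is 91.56.0.0/15 -> delta
At delta: longest match for 91.57.127.16 is 91.57.120.0/21 -> directly connected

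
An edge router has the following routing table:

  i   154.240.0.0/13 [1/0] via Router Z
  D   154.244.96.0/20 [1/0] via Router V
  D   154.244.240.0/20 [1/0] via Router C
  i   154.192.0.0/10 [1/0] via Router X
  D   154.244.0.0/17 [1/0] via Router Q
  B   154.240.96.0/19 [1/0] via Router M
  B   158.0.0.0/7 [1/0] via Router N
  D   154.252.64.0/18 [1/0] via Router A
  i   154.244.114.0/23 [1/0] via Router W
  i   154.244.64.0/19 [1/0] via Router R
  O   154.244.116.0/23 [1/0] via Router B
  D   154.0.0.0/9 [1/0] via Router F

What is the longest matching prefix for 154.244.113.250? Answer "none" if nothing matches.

Entries matching 154.244.113.250:
  154.192.0.0/10 (154.192.0.0 - 154.255.255.255)
  154.240.0.0/13 (154.240.0.0 - 154.247.255.255)
  154.244.0.0/17 (154.244.0.0 - 154.244.127.255)
Most specific is 154.244.0.0/17.

154.244.0.0/17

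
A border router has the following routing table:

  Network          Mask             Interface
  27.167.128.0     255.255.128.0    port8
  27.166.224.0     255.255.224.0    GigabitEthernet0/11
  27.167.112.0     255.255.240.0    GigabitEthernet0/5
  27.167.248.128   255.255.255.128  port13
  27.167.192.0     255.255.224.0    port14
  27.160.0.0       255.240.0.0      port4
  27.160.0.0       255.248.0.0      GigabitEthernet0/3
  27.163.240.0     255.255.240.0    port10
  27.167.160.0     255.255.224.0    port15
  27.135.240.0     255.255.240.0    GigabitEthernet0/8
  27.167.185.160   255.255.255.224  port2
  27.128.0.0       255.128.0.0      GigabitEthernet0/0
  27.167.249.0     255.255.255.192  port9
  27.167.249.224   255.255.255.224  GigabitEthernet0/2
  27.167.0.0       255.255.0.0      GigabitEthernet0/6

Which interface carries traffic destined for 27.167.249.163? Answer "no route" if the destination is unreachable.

port8

Routes whose prefix contains 27.167.249.163:
  27.128.0.0/9 (27.128.0.0 - 27.255.255.255) -> GigabitEthernet0/0
  27.160.0.0/12 (27.160.0.0 - 27.175.255.255) -> port4
  27.160.0.0/13 (27.160.0.0 - 27.167.255.255) -> GigabitEthernet0/3
  27.167.0.0/16 (27.167.0.0 - 27.167.255.255) -> GigabitEthernet0/6
  27.167.128.0/17 (27.167.128.0 - 27.167.255.255) -> port8
More-specific entries that do NOT match:
  27.167.185.160/27 (27.167.185.160 - 27.167.185.191) does not contain 27.167.249.163
  27.167.249.224/27 (27.167.249.224 - 27.167.249.255) does not contain 27.167.249.163
  27.167.249.0/26 (27.167.249.0 - 27.167.249.63) does not contain 27.167.249.163
  27.167.248.128/25 (27.167.248.128 - 27.167.248.255) does not contain 27.167.249.163
  27.167.112.0/20 (27.167.112.0 - 27.167.127.255) does not contain 27.167.249.163
  27.163.240.0/20 (27.163.240.0 - 27.163.255.255) does not contain 27.167.249.163
  27.135.240.0/20 (27.135.240.0 - 27.135.255.255) does not contain 27.167.249.163
  27.166.224.0/19 (27.166.224.0 - 27.166.255.255) does not contain 27.167.249.163
  27.167.192.0/19 (27.167.192.0 - 27.167.223.255) does not contain 27.167.249.163
  27.167.160.0/19 (27.167.160.0 - 27.167.191.255) does not contain 27.167.249.163
Longest matching prefix is /17 -> interface port8.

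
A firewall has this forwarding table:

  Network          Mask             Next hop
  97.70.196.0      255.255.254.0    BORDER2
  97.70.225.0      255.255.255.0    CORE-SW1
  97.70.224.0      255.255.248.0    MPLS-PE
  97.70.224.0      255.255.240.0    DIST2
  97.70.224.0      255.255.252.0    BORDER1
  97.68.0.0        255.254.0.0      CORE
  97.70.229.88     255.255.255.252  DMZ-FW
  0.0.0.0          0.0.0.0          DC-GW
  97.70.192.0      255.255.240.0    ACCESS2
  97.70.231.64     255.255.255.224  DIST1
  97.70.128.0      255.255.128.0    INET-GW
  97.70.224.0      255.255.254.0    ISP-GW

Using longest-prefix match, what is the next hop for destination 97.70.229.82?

MPLS-PE

Routes whose prefix contains 97.70.229.82:
  0.0.0.0/0 (default, matches everything) -> DC-GW
  97.70.128.0/17 (97.70.128.0 - 97.70.255.255) -> INET-GW
  97.70.224.0/20 (97.70.224.0 - 97.70.239.255) -> DIST2
  97.70.224.0/21 (97.70.224.0 - 97.70.231.255) -> MPLS-PE
More-specific entries that do NOT match:
  97.70.229.88/30 (97.70.229.88 - 97.70.229.91) does not contain 97.70.229.82
  97.70.231.64/27 (97.70.231.64 - 97.70.231.95) does not contain 97.70.229.82
  97.70.225.0/24 (97.70.225.0 - 97.70.225.255) does not contain 97.70.229.82
  97.70.196.0/23 (97.70.196.0 - 97.70.197.255) does not contain 97.70.229.82
  97.70.224.0/23 (97.70.224.0 - 97.70.225.255) does not contain 97.70.229.82
  97.70.224.0/22 (97.70.224.0 - 97.70.227.255) does not contain 97.70.229.82
Longest matching prefix is /21 -> next hop MPLS-PE.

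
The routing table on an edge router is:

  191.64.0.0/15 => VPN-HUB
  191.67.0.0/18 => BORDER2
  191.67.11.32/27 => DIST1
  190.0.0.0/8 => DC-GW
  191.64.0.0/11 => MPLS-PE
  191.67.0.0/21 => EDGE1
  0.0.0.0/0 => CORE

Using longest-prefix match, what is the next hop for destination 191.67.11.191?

Routes whose prefix contains 191.67.11.191:
  0.0.0.0/0 (default, matches everything) -> CORE
  191.64.0.0/11 (191.64.0.0 - 191.95.255.255) -> MPLS-PE
  191.67.0.0/18 (191.67.0.0 - 191.67.63.255) -> BORDER2
More-specific entries that do NOT match:
  191.67.11.32/27 (191.67.11.32 - 191.67.11.63) does not contain 191.67.11.191
  191.67.0.0/21 (191.67.0.0 - 191.67.7.255) does not contain 191.67.11.191
Longest matching prefix is /18 -> next hop BORDER2.

BORDER2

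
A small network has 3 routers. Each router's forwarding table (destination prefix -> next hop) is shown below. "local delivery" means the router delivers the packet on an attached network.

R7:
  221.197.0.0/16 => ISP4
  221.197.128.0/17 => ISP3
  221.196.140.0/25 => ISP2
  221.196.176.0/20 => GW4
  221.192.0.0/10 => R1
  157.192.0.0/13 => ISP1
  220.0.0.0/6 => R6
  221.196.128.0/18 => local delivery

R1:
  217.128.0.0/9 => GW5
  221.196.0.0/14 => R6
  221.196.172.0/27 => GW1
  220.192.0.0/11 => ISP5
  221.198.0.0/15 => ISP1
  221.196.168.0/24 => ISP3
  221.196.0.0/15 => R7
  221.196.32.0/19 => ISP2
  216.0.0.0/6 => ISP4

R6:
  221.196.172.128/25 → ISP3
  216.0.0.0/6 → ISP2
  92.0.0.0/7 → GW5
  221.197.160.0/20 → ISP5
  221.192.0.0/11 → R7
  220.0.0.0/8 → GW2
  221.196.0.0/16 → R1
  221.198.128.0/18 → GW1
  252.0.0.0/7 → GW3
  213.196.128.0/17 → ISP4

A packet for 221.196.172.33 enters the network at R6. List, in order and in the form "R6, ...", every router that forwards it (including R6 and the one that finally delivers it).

At R6: longest match for 221.196.172.33 is 221.196.0.0/16 -> R1
At R1: longest match for 221.196.172.33 is 221.196.0.0/15 -> R7
At R7: longest match for 221.196.172.33 is 221.196.128.0/18 -> local delivery

R6, R1, R7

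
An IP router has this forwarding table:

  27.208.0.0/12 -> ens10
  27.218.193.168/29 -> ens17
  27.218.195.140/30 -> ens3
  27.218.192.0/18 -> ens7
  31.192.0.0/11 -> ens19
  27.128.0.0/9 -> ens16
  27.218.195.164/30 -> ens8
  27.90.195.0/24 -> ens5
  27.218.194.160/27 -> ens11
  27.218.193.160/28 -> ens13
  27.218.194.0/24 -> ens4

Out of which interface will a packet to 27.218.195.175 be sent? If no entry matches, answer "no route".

Routes whose prefix contains 27.218.195.175:
  27.128.0.0/9 (27.128.0.0 - 27.255.255.255) -> ens16
  27.208.0.0/12 (27.208.0.0 - 27.223.255.255) -> ens10
  27.218.192.0/18 (27.218.192.0 - 27.218.255.255) -> ens7
More-specific entries that do NOT match:
  27.218.195.140/30 (27.218.195.140 - 27.218.195.143) does not contain 27.218.195.175
  27.218.195.164/30 (27.218.195.164 - 27.218.195.167) does not contain 27.218.195.175
  27.218.193.168/29 (27.218.193.168 - 27.218.193.175) does not contain 27.218.195.175
  27.218.193.160/28 (27.218.193.160 - 27.218.193.175) does not contain 27.218.195.175
  27.218.194.160/27 (27.218.194.160 - 27.218.194.191) does not contain 27.218.195.175
  27.90.195.0/24 (27.90.195.0 - 27.90.195.255) does not contain 27.218.195.175
  27.218.194.0/24 (27.218.194.0 - 27.218.194.255) does not contain 27.218.195.175
Longest matching prefix is /18 -> interface ens7.

ens7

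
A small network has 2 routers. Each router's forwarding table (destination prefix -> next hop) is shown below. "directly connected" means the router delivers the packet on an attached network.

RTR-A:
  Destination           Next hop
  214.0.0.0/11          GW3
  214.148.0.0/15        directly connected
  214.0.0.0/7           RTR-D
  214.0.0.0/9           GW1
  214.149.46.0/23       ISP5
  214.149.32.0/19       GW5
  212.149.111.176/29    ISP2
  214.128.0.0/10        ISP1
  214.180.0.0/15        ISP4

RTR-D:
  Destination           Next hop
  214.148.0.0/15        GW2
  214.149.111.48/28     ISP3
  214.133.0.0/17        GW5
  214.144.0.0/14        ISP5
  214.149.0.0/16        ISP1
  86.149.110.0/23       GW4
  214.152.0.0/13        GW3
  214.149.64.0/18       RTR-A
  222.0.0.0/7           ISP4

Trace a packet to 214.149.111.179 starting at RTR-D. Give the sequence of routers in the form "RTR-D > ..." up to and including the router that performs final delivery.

At RTR-D: longest match for 214.149.111.179 is 214.149.64.0/18 -> RTR-A
At RTR-A: longest match for 214.149.111.179 is 214.148.0.0/15 -> directly connected

RTR-D > RTR-A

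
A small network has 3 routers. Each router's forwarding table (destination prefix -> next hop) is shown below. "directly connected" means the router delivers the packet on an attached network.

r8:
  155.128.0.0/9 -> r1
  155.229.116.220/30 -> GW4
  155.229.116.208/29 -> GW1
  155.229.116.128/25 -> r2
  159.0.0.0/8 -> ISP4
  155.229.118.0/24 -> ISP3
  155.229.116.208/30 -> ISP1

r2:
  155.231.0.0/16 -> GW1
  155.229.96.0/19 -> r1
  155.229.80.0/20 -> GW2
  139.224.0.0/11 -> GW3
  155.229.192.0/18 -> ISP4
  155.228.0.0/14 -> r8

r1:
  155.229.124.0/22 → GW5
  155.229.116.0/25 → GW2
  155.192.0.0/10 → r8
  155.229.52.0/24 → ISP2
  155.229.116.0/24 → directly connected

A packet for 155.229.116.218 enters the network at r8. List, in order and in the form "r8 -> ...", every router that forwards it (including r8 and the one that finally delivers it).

r8 -> r2 -> r1

At r8: longest match for 155.229.116.218 is 155.229.116.128/25 -> r2
At r2: longest match for 155.229.116.218 is 155.229.96.0/19 -> r1
At r1: longest match for 155.229.116.218 is 155.229.116.0/24 -> directly connected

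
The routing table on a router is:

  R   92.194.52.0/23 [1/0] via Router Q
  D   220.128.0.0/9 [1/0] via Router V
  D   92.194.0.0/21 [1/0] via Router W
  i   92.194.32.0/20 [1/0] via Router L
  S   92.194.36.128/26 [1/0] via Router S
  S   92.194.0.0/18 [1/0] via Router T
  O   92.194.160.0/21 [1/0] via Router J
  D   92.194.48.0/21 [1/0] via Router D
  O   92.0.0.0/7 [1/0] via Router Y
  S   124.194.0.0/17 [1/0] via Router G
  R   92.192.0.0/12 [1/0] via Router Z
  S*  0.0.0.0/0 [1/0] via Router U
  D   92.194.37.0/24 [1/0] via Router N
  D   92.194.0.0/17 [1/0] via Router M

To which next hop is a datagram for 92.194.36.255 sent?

Routes whose prefix contains 92.194.36.255:
  0.0.0.0/0 (default, matches everything) -> Router U
  92.0.0.0/7 (92.0.0.0 - 93.255.255.255) -> Router Y
  92.192.0.0/12 (92.192.0.0 - 92.207.255.255) -> Router Z
  92.194.0.0/17 (92.194.0.0 - 92.194.127.255) -> Router M
  92.194.0.0/18 (92.194.0.0 - 92.194.63.255) -> Router T
  92.194.32.0/20 (92.194.32.0 - 92.194.47.255) -> Router L
More-specific entries that do NOT match:
  92.194.36.128/26 (92.194.36.128 - 92.194.36.191) does not contain 92.194.36.255
  92.194.37.0/24 (92.194.37.0 - 92.194.37.255) does not contain 92.194.36.255
  92.194.52.0/23 (92.194.52.0 - 92.194.53.255) does not contain 92.194.36.255
  92.194.0.0/21 (92.194.0.0 - 92.194.7.255) does not contain 92.194.36.255
  92.194.160.0/21 (92.194.160.0 - 92.194.167.255) does not contain 92.194.36.255
  92.194.48.0/21 (92.194.48.0 - 92.194.55.255) does not contain 92.194.36.255
Longest matching prefix is /20 -> next hop Router L.

Router L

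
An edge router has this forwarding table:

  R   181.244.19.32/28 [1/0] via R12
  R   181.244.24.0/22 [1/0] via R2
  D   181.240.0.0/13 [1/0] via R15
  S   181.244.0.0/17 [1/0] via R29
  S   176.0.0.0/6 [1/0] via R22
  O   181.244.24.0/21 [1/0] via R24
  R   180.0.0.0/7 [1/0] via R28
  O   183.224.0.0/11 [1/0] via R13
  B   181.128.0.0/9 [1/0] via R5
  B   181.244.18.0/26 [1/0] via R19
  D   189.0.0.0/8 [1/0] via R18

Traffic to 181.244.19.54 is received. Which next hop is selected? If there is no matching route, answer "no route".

Routes whose prefix contains 181.244.19.54:
  180.0.0.0/7 (180.0.0.0 - 181.255.255.255) -> R28
  181.128.0.0/9 (181.128.0.0 - 181.255.255.255) -> R5
  181.240.0.0/13 (181.240.0.0 - 181.247.255.255) -> R15
  181.244.0.0/17 (181.244.0.0 - 181.244.127.255) -> R29
More-specific entries that do NOT match:
  181.244.19.32/28 (181.244.19.32 - 181.244.19.47) does not contain 181.244.19.54
  181.244.18.0/26 (181.244.18.0 - 181.244.18.63) does not contain 181.244.19.54
  181.244.24.0/22 (181.244.24.0 - 181.244.27.255) does not contain 181.244.19.54
  181.244.24.0/21 (181.244.24.0 - 181.244.31.255) does not contain 181.244.19.54
Longest matching prefix is /17 -> next hop R29.

R29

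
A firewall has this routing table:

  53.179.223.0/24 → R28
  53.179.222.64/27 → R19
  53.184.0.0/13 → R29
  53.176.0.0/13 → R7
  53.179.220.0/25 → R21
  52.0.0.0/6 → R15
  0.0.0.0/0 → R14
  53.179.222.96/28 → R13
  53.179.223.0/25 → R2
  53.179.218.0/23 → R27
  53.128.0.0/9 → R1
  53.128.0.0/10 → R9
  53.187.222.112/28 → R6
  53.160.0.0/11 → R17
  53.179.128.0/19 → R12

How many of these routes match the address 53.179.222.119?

6

Prefixes containing 53.179.222.119:
  0.0.0.0/0 (default, matches everything)
  52.0.0.0/6 (52.0.0.0 - 55.255.255.255)
  53.128.0.0/9 (53.128.0.0 - 53.255.255.255)
  53.128.0.0/10 (53.128.0.0 - 53.191.255.255)
  53.160.0.0/11 (53.160.0.0 - 53.191.255.255)
  53.176.0.0/13 (53.176.0.0 - 53.183.255.255)
Total matching entries: 6.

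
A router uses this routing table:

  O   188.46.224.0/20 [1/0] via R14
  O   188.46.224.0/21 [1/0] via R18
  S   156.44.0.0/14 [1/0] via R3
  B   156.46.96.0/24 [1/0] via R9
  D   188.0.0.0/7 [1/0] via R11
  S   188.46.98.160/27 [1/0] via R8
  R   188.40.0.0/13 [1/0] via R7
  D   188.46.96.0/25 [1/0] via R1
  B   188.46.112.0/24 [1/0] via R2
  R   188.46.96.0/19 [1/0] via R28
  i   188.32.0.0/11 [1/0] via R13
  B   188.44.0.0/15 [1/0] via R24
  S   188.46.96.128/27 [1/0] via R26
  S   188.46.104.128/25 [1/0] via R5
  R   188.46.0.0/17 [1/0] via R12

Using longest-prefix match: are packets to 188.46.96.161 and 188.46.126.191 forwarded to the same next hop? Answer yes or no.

yes

188.46.96.161: longest match 188.46.96.0/19 -> R28
188.46.126.191: longest match 188.46.96.0/19 -> R28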